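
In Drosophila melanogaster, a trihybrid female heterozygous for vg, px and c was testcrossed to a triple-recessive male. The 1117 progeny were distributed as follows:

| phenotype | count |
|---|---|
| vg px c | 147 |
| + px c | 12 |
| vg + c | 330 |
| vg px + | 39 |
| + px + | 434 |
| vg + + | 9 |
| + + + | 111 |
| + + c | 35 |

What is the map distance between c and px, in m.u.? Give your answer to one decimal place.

25.0 m.u.

The two most frequent reciprocal classes, + px + and vg + c, are the parental types, so the F1 was + px + / vg + c.
The two rarest classes, + px c and vg + +, are the double crossovers. Comparing them with the parentals, only the c allele has switched, so c is the middle locus and the order is vg – c – px.
Crossovers in the c–px interval produce the single-crossover classes + + + and vg px c (111 + 147 = 258) plus the double crossovers (21).
RF(c–px) = (258 + 21) / 1117 = 279/1117 = 0.2498 → 25.0 m.u.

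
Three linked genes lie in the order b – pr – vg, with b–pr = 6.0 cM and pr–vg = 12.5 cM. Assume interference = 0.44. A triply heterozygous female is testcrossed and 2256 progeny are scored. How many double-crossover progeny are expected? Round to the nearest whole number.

9

Map distances give recombination frequencies of 0.060 and 0.125 for the two intervals.
With interference 0.44 (so coincidence = 0.56), expected double-crossover frequency = 0.060 × 0.125 × 0.56 = 0.00420.
Expected number = 0.00420 × 2256 = 9.48 ≈ 9.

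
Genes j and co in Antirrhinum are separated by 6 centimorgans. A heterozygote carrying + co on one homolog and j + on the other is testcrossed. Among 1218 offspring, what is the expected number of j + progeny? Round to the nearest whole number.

A map distance of 6 centimorgans corresponds to a recombination frequency of 0.060.
The F1 is + co / j +, so j + is a parental gamete class with expected frequency (1 − r)/2 = 0.940/2 = 0.4700.
Expected number = 0.4700 × 1218 = 572.46 ≈ 572.

572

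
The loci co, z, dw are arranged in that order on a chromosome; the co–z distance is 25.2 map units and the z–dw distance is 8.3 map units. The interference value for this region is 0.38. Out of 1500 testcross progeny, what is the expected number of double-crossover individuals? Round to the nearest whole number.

Map distances give recombination frequencies of 0.252 and 0.083 for the two intervals.
With interference 0.38 (so coincidence = 0.62), expected double-crossover frequency = 0.252 × 0.083 × 0.62 = 0.01297.
Expected number = 0.01297 × 1500 = 19.45 ≈ 19.

19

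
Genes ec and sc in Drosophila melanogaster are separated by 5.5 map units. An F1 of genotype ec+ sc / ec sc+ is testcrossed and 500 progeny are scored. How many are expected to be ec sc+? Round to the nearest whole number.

A map distance of 5.5 map units corresponds to a recombination frequency of 0.055.
The F1 is ec+ sc / ec sc+, so ec sc+ is a parental gamete class with expected frequency (1 − r)/2 = 0.945/2 = 0.4725.
Expected number = 0.4725 × 500 = 236.25 ≈ 236.

236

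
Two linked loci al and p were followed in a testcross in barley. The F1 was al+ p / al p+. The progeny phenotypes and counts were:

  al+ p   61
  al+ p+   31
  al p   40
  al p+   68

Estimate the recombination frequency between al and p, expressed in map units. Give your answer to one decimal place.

The recombinant classes are al+ p+ and al p: 31 + 40 = 71.
Recombination frequency = 71/200 = 0.3550 ≈ 35.5%, i.e. 35.5 map units.

35.5 map units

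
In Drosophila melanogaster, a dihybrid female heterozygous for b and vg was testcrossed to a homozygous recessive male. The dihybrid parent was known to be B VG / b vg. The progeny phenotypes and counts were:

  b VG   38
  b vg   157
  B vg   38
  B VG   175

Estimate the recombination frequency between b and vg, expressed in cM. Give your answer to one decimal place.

18.6 cM

The recombinant classes are B vg and b VG: 38 + 38 = 76.
Recombination frequency = 76/408 = 0.1863 ≈ 18.6%, i.e. 18.6 cM.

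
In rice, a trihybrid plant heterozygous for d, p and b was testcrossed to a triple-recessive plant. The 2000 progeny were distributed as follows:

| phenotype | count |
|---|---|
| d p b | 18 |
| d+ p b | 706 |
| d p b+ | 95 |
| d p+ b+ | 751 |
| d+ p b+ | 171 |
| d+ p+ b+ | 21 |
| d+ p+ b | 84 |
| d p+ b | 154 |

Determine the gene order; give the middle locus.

d

The two most frequent reciprocal classes, d p+ b+ and d+ p b, are the parental types, so the F1 was d p+ b+ / d+ p b.
The two rarest classes, d+ p+ b+ and d p b, are the double crossovers. Comparing them with the parentals, only the d allele has switched, so d is the middle locus and the order is b – d – p.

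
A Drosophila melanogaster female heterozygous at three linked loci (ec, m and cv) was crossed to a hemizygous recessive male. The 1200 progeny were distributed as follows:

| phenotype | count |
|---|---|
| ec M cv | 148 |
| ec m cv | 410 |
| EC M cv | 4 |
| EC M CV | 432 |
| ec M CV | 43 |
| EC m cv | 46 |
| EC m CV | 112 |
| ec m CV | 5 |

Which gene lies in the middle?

The two most frequent reciprocal classes, ec m cv and EC M CV, are the parental types, so the F1 was ec m cv / EC M CV.
The two rarest classes, ec m CV and EC M cv, are the double crossovers. Comparing them with the parentals, only the cv allele has switched, so cv is the middle locus and the order is m – cv – ec.

cv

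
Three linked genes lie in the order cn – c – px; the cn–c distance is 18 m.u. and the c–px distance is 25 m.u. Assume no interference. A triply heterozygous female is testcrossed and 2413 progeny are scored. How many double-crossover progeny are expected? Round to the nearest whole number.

Map distances give recombination frequencies of 0.180 and 0.250 for the two intervals.
With no interference, expected double-crossover frequency = 0.180 × 0.250 = 0.04500.
Expected number = 0.04500 × 2413 = 108.58 ≈ 109.

109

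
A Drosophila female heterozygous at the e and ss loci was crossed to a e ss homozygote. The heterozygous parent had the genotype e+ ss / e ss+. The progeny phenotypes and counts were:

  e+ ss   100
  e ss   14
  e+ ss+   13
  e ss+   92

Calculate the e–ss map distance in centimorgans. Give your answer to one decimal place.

The recombinant classes are e+ ss+ and e ss: 13 + 14 = 27.
Recombination frequency = 27/219 = 0.1233 ≈ 12.3%, i.e. 12.3 centimorgans.

12.3 centimorgans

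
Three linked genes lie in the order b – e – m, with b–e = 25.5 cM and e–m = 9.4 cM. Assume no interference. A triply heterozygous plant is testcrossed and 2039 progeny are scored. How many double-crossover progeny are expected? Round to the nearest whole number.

Map distances give recombination frequencies of 0.255 and 0.094 for the two intervals.
With no interference, expected double-crossover frequency = 0.255 × 0.094 = 0.02397.
Expected number = 0.02397 × 2039 = 48.87 ≈ 49.

49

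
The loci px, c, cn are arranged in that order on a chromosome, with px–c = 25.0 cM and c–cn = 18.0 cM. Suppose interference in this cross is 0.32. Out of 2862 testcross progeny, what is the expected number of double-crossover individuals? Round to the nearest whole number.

Map distances give recombination frequencies of 0.250 and 0.180 for the two intervals.
With interference 0.32 (so coincidence = 0.68), expected double-crossover frequency = 0.250 × 0.180 × 0.68 = 0.03060.
Expected number = 0.03060 × 2862 = 87.58 ≈ 88.

88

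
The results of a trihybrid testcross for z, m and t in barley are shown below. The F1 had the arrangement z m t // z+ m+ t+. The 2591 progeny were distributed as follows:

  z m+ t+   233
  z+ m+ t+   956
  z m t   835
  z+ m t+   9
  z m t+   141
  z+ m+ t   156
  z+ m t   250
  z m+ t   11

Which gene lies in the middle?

The two rarest classes, z m+ t and z+ m t+, are the double crossovers. Comparing them with the parentals, only the m allele has switched, so m is the middle locus and the order is t – m – z.

m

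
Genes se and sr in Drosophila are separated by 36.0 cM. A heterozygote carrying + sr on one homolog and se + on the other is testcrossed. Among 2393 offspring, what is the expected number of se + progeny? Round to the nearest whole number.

766

A map distance of 36.0 cM corresponds to a recombination frequency of 0.360.
The F1 is + sr / se +, so se + is a parental gamete class with expected frequency (1 − r)/2 = 0.640/2 = 0.3200.
Expected number = 0.3200 × 2393 = 765.76 ≈ 766.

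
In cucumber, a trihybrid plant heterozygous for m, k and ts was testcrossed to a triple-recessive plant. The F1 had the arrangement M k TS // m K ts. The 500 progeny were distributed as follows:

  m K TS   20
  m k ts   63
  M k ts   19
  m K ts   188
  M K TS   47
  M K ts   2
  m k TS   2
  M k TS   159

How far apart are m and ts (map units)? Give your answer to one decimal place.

The two rarest classes, m k TS and M K ts, are the double crossovers. Comparing them with the parentals, only the m allele has switched, so m is the middle locus and the order is k – m – ts.
Crossovers in the m–ts interval produce the single-crossover classes M k ts and m K TS (19 + 20 = 39) plus the double crossovers (4).
RF(m–ts) = (39 + 4) / 500 = 43/500 = 0.0860 → 8.6 map units.

8.6 map units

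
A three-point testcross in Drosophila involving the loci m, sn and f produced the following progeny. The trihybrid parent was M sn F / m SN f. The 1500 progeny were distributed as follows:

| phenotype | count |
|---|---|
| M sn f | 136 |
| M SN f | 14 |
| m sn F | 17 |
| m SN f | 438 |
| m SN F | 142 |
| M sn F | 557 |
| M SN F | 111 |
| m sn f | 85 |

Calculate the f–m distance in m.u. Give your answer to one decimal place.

20.6 m.u.

The two rarest classes, m sn F and M SN f, are the double crossovers. Comparing them with the parentals, only the m allele has switched, so m is the middle locus and the order is sn – m – f.
Crossovers in the m–f interval produce the single-crossover classes M sn f and m SN F (136 + 142 = 278) plus the double crossovers (31).
RF(m–f) = (278 + 31) / 1500 = 309/1500 = 0.2060 → 20.6 m.u.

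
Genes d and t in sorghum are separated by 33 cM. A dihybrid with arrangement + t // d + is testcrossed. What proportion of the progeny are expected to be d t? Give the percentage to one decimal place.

A map distance of 33 cM corresponds to a recombination frequency of 0.330.
The F1 is + t / d +, so d t is a recombinant gamete class with expected frequency r/2 = 0.330/2 = 0.1650.
That is 0.1650 = 16.5% of the progeny.

16.5%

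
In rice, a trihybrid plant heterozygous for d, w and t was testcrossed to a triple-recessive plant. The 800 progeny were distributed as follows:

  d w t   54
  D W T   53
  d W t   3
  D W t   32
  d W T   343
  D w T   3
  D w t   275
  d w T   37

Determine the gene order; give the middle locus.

The two most frequent reciprocal classes, D w t and d W T, are the parental types, so the F1 was D w t / d W T.
The two rarest classes, D w T and d W t, are the double crossovers. Comparing them with the parentals, only the t allele has switched, so t is the middle locus and the order is w – t – d.

t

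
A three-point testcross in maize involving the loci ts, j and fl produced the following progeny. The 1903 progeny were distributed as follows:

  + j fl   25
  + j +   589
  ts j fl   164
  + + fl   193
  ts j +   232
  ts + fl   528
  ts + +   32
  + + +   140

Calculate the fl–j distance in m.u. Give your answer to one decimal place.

19.0 m.u.

The two most frequent reciprocal classes, ts + fl and + j +, are the parental types, so the F1 was ts + fl / + j +.
The two rarest classes, ts + + and + j fl, are the double crossovers. Comparing them with the parentals, only the fl allele has switched, so fl is the middle locus and the order is ts – fl – j.
Crossovers in the fl–j interval produce the single-crossover classes ts j fl and + + + (164 + 140 = 304) plus the double crossovers (57).
RF(fl–j) = (304 + 57) / 1903 = 361/1903 = 0.1897 → 19.0 m.u.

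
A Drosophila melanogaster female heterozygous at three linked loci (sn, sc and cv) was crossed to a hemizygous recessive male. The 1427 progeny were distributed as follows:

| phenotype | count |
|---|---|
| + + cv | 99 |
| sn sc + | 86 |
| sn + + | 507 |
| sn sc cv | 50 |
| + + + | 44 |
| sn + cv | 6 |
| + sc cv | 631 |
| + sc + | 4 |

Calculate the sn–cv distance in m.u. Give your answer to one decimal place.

7.3 m.u.

The two most frequent reciprocal classes, + sc cv and sn + +, are the parental types, so the F1 was + sc cv / sn + +.
The two rarest classes, + sc + and sn + cv, are the double crossovers. Comparing them with the parentals, only the cv allele has switched, so cv is the middle locus and the order is sc – cv – sn.
Crossovers in the cv–sn interval produce the single-crossover classes sn sc cv and + + + (50 + 44 = 94) plus the double crossovers (10).
RF(cv–sn) = (94 + 10) / 1427 = 104/1427 = 0.0729 → 7.3 m.u.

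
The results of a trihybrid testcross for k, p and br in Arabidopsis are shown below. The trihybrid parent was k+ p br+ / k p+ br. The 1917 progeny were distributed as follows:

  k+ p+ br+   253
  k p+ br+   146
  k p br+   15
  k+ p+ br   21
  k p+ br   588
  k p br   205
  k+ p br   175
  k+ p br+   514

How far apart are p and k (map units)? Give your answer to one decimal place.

The two rarest classes, k p br+ and k+ p+ br, are the double crossovers. Comparing them with the parentals, only the k allele has switched, so k is the middle locus and the order is br – k – p.
Crossovers in the k–p interval produce the single-crossover classes k+ p+ br+ and k p br (253 + 205 = 458) plus the double crossovers (36).
RF(k–p) = (458 + 36) / 1917 = 494/1917 = 0.2577 → 25.8 map units.

25.8 map units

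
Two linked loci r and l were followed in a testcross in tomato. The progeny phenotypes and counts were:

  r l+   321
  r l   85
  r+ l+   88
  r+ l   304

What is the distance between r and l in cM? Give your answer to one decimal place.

21.7 cM

The two most frequent classes, r+ l (304) and r l+ (321), are the parental types, so the F1 was r+ l / r l+.
The recombinant classes are r+ l+ and r l: 88 + 85 = 173.
Recombination frequency = 173/798 = 0.2168 ≈ 21.7%, i.e. 21.7 cM.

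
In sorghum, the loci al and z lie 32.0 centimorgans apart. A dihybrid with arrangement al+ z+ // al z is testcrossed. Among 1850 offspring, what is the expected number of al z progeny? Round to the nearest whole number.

A map distance of 32.0 centimorgans corresponds to a recombination frequency of 0.320.
The F1 is al+ z+ / al z, so al z is a parental gamete class with expected frequency (1 − r)/2 = 0.680/2 = 0.3400.
Expected number = 0.3400 × 1850 = 629.00 ≈ 629.

629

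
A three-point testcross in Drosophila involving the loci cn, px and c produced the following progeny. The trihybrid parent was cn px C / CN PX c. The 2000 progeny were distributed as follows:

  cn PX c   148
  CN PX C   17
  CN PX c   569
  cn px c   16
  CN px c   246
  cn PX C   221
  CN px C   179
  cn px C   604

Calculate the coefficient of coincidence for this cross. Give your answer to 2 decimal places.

The two rarest classes, cn px c and CN PX C, are the double crossovers. Comparing them with the parentals, only the c allele has switched, so c is the middle locus and the order is cn – c – px.
cn–c: (327 + 33)/2000 = 0.1800; c–px: (467 + 33)/2000 = 0.2500.
Expected DCO frequency = 0.1800 × 0.2500 ≈ 0.04500; observed = 33/2000 ≈ 0.01650.
Coefficient of coincidence = 0.01650/0.04500 ≈ 0.37.

0.37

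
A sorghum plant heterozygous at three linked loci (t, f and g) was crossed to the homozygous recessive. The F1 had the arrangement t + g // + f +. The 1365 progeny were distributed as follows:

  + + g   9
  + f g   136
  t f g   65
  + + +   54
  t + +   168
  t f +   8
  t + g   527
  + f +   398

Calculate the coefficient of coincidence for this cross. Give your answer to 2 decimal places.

0.53

The two rarest classes, + + g and t f +, are the double crossovers. Comparing them with the parentals, only the t allele has switched, so t is the middle locus and the order is g – t – f.
g–t: (304 + 17)/1365 = 0.2352; t–f: (119 + 17)/1365 = 0.0996.
Expected DCO frequency = 0.2352 × 0.0996 ≈ 0.02343; observed = 17/1365 ≈ 0.01245.
Coefficient of coincidence = 0.01245/0.02343 ≈ 0.53.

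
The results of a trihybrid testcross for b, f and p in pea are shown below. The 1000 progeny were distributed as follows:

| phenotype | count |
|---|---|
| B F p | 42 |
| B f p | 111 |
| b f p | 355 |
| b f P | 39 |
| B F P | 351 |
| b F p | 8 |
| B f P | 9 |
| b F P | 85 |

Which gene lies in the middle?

f

The two most frequent reciprocal classes, b f p and B F P, are the parental types, so the F1 was b f p / B F P.
The two rarest classes, b F p and B f P, are the double crossovers. Comparing them with the parentals, only the f allele has switched, so f is the middle locus and the order is b – f – p.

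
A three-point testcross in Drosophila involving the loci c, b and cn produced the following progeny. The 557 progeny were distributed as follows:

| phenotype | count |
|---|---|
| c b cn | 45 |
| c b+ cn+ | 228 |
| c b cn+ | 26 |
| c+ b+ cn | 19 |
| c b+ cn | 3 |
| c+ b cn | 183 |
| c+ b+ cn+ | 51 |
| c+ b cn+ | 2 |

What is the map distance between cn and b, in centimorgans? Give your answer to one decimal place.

The two most frequent reciprocal classes, c b+ cn+ and c+ b cn, are the parental types, so the F1 was c b+ cn+ / c+ b cn.
The two rarest classes, c b+ cn and c+ b cn+, are the double crossovers. Comparing them with the parentals, only the cn allele has switched, so cn is the middle locus and the order is c – cn – b.
Crossovers in the cn–b interval produce the single-crossover classes c b cn+ and c+ b+ cn (26 + 19 = 45) plus the double crossovers (5).
RF(cn–b) = (45 + 5) / 557 = 50/557 = 0.0898 → 9.0 centimorgans.

9.0 centimorgans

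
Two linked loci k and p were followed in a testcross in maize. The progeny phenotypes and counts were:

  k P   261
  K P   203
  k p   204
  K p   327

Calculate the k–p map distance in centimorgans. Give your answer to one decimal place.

The two most frequent classes, K p (327) and k P (261), are the parental types, so the F1 was K p / k P.
The recombinant classes are K P and k p: 203 + 204 = 407.
Recombination frequency = 407/995 = 0.4090 ≈ 40.9%, i.e. 40.9 centimorgans.

40.9 centimorgans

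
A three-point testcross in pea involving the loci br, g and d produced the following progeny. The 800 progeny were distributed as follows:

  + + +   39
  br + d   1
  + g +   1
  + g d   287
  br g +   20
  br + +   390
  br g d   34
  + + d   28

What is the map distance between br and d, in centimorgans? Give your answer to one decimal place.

9.4 centimorgans

The two most frequent reciprocal classes, br + + and + g d, are the parental types, so the F1 was br + + / + g d.
The two rarest classes, br + d and + g +, are the double crossovers. Comparing them with the parentals, only the d allele has switched, so d is the middle locus and the order is g – d – br.
Crossovers in the d–br interval produce the single-crossover classes + + + and br g d (39 + 34 = 73) plus the double crossovers (2).
RF(d–br) = (73 + 2) / 800 = 75/800 = 0.0938 → 9.4 centimorgans.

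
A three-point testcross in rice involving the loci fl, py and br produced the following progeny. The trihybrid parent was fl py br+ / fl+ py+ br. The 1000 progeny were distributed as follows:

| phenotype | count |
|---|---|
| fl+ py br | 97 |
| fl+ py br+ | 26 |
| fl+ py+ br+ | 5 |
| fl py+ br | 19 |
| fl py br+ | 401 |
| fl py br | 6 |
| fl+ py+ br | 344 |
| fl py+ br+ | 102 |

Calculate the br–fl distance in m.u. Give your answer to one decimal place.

5.6 m.u.

The two rarest classes, fl py br and fl+ py+ br+, are the double crossovers. Comparing them with the parentals, only the br allele has switched, so br is the middle locus and the order is py – br – fl.
Crossovers in the br–fl interval produce the single-crossover classes fl+ py br+ and fl py+ br (26 + 19 = 45) plus the double crossovers (11).
RF(br–fl) = (45 + 11) / 1000 = 56/1000 = 0.0560 → 5.6 m.u.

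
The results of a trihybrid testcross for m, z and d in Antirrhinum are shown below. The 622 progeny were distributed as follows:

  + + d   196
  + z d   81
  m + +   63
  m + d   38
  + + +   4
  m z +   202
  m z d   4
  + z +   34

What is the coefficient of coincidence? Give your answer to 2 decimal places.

The two most frequent reciprocal classes, m z + and + + d, are the parental types, so the F1 was m z + / + + d.
The two rarest classes, m z d and + + +, are the double crossovers. Comparing them with the parentals, only the d allele has switched, so d is the middle locus and the order is z – d – m.
z–d: (144 + 8)/622 = 0.2444; d–m: (72 + 8)/622 = 0.1286.
Expected DCO frequency = 0.2444 × 0.1286 ≈ 0.03143; observed = 8/622 ≈ 0.01286.
Coefficient of coincidence = 0.01286/0.03143 ≈ 0.41.

0.41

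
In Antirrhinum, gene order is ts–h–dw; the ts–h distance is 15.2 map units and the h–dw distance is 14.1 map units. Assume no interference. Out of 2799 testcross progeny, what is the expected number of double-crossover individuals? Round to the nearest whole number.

60

Map distances give recombination frequencies of 0.152 and 0.141 for the two intervals.
With no interference, expected double-crossover frequency = 0.152 × 0.141 = 0.02143.
Expected number = 0.02143 × 2799 = 59.99 ≈ 60.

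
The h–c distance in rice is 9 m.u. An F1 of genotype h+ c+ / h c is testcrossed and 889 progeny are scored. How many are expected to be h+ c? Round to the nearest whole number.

A map distance of 9 m.u. corresponds to a recombination frequency of 0.090.
The F1 is h+ c+ / h c, so h+ c is a recombinant gamete class with expected frequency r/2 = 0.090/2 = 0.0450.
Expected number = 0.0450 × 889 = 40.00 ≈ 40.

40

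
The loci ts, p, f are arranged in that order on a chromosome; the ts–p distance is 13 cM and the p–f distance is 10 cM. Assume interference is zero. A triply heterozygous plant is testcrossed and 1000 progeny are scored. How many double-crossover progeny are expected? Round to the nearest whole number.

13

Map distances give recombination frequencies of 0.130 and 0.100 for the two intervals.
With no interference, expected double-crossover frequency = 0.130 × 0.100 = 0.01300.
Expected number = 0.01300 × 1000 = 13.00 ≈ 13.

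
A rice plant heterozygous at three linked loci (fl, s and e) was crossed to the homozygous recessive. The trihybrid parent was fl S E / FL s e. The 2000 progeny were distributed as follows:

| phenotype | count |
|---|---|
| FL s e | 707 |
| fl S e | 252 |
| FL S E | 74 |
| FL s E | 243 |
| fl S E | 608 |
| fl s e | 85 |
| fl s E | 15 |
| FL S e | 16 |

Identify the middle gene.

The two rarest classes, fl s E and FL S e, are the double crossovers. Comparing them with the parentals, only the s allele has switched, so s is the middle locus and the order is e – s – fl.

s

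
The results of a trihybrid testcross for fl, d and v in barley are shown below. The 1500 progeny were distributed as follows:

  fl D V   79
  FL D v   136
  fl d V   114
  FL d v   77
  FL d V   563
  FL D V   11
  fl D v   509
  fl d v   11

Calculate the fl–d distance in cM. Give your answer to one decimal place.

18.1 cM

The two most frequent reciprocal classes, fl D v and FL d V, are the parental types, so the F1 was fl D v / FL d V.
The two rarest classes, fl d v and FL D V, are the double crossovers. Comparing them with the parentals, only the d allele has switched, so d is the middle locus and the order is fl – d – v.
Crossovers in the fl–d interval produce the single-crossover classes FL D v and fl d V (136 + 114 = 250) plus the double crossovers (22).
RF(fl–d) = (250 + 22) / 1500 = 272/1500 = 0.1813 → 18.1 cM.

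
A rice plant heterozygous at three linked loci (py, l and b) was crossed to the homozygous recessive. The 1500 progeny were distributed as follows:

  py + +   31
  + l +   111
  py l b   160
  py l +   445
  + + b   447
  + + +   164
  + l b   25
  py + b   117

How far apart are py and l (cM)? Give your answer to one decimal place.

18.9 cM

The two most frequent reciprocal classes, py l + and + + b, are the parental types, so the F1 was py l + / + + b.
The two rarest classes, py + + and + l b, are the double crossovers. Comparing them with the parentals, only the l allele has switched, so l is the middle locus and the order is b – l – py.
Crossovers in the l–py interval produce the single-crossover classes + l + and py + b (111 + 117 = 228) plus the double crossovers (56).
RF(l–py) = (228 + 56) / 1500 = 284/1500 = 0.1893 → 18.9 cM.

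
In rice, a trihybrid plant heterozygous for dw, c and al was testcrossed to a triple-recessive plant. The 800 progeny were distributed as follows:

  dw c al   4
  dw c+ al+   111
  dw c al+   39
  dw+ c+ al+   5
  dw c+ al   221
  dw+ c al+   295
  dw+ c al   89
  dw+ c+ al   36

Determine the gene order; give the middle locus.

The two most frequent reciprocal classes, dw c+ al and dw+ c al+, are the parental types, so the F1 was dw c+ al / dw+ c al+.
The two rarest classes, dw c al and dw+ c+ al+, are the double crossovers. Comparing them with the parentals, only the c allele has switched, so c is the middle locus and the order is dw – c – al.

c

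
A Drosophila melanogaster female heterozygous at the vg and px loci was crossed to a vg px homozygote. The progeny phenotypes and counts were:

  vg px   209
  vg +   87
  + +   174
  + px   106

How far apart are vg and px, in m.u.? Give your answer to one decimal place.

33.5 m.u.

The two most frequent classes, + + (174) and vg px (209), are the parental types, so the F1 was + + / vg px.
The recombinant classes are + px and vg +: 106 + 87 = 193.
Recombination frequency = 193/576 = 0.3351 ≈ 33.5%, i.e. 33.5 m.u.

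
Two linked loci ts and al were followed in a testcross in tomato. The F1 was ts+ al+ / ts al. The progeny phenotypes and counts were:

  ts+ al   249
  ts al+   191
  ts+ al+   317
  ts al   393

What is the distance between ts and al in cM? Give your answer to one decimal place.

38.3 cM

The recombinant classes are ts+ al and ts al+: 249 + 191 = 440.
Recombination frequency = 440/1150 = 0.3826 ≈ 38.3%, i.e. 38.3 cM.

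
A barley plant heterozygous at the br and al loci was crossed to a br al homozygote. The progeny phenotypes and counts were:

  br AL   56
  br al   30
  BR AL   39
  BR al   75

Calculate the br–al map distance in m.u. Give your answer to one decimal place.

The two most frequent classes, BR al (75) and br AL (56), are the parental types, so the F1 was BR al / br AL.
The recombinant classes are BR AL and br al: 39 + 30 = 69.
Recombination frequency = 69/200 = 0.3450 ≈ 34.5%, i.e. 34.5 m.u.

34.5 m.u.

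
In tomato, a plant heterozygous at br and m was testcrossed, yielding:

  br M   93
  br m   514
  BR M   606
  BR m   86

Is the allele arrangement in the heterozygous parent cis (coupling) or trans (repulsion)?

cis

The two most frequent classes are BR M (606) and br m (514); these are the parental (non-recombinant) types.
So the F1 carried BR M on one chromosome and br m on the other — the recessive alleles are on the same chromosome (cis / coupling).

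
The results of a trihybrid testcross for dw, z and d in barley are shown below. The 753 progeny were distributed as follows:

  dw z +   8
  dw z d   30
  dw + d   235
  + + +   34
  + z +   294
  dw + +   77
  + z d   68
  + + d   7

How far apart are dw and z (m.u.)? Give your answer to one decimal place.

10.5 m.u.

The two most frequent reciprocal classes, dw + d and + z +, are the parental types, so the F1 was dw + d / + z +.
The two rarest classes, + + d and dw z +, are the double crossovers. Comparing them with the parentals, only the dw allele has switched, so dw is the middle locus and the order is z – dw – d.
Crossovers in the z–dw interval produce the single-crossover classes dw z d and + + + (30 + 34 = 64) plus the double crossovers (15).
RF(z–dw) = (64 + 15) / 753 = 79/753 = 0.1049 → 10.5 m.u.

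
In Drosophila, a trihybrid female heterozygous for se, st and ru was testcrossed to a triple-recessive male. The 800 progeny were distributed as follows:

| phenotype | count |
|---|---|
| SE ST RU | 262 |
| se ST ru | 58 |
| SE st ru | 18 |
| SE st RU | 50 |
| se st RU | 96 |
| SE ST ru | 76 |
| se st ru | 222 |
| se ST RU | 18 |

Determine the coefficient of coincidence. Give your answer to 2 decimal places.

0.96

The two most frequent reciprocal classes, SE ST RU and se st ru, are the parental types, so the F1 was SE ST RU / se st ru.
The two rarest classes, se ST RU and SE st ru, are the double crossovers. Comparing them with the parentals, only the se allele has switched, so se is the middle locus and the order is ru – se – st.
ru–se: (172 + 36)/800 = 0.2600; se–st: (108 + 36)/800 = 0.1800.
Expected DCO frequency = 0.2600 × 0.1800 ≈ 0.04680; observed = 36/800 ≈ 0.04500.
Coefficient of coincidence = 0.04500/0.04680 ≈ 0.96.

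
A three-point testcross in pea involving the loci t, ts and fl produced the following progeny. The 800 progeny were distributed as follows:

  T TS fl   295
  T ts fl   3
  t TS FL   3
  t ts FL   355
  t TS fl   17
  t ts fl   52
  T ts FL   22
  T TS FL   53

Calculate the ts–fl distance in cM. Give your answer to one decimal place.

The two most frequent reciprocal classes, t ts FL and T TS fl, are the parental types, so the F1 was t ts FL / T TS fl.
The two rarest classes, t TS FL and T ts fl, are the double crossovers. Comparing them with the parentals, only the ts allele has switched, so ts is the middle locus and the order is fl – ts – t.
Crossovers in the fl–ts interval produce the single-crossover classes t ts fl and T TS FL (52 + 53 = 105) plus the double crossovers (6).
RF(fl–ts) = (105 + 6) / 800 = 111/800 = 0.1388 → 13.9 cM.

13.9 cM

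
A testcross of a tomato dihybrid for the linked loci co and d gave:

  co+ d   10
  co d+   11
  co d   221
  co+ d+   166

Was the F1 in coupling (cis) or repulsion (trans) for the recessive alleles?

The two most frequent classes are co+ d+ (166) and co d (221); these are the parental (non-recombinant) types.
So the F1 carried co+ d+ on one chromosome and co d on the other — the recessive alleles are on the same chromosome (cis / coupling).

cis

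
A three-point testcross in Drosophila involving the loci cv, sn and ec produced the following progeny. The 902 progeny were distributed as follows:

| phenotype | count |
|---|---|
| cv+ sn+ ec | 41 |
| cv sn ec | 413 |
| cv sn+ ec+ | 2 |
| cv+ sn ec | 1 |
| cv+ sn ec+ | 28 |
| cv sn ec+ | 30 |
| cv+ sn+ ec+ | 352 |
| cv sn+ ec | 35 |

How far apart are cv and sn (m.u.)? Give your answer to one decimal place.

The two most frequent reciprocal classes, cv+ sn+ ec+ and cv sn ec, are the parental types, so the F1 was cv+ sn+ ec+ / cv sn ec.
The two rarest classes, cv sn+ ec+ and cv+ sn ec, are the double crossovers. Comparing them with the parentals, only the cv allele has switched, so cv is the middle locus and the order is sn – cv – ec.
Crossovers in the sn–cv interval produce the single-crossover classes cv+ sn ec+ and cv sn+ ec (28 + 35 = 63) plus the double crossovers (3).
RF(sn–cv) = (63 + 3) / 902 = 66/902 = 0.0732 → 7.3 m.u.

7.3 m.u.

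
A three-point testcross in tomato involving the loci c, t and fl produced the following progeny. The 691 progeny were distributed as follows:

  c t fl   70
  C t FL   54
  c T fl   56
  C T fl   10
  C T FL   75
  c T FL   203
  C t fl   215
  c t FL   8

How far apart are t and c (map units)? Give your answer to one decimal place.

23.6 map units

The two most frequent reciprocal classes, c T FL and C t fl, are the parental types, so the F1 was c T FL / C t fl.
The two rarest classes, c t FL and C T fl, are the double crossovers. Comparing them with the parentals, only the t allele has switched, so t is the middle locus and the order is fl – t – c.
Crossovers in the t–c interval produce the single-crossover classes C T FL and c t fl (75 + 70 = 145) plus the double crossovers (18).
RF(t–c) = (145 + 18) / 691 = 163/691 = 0.2359 → 23.6 map units.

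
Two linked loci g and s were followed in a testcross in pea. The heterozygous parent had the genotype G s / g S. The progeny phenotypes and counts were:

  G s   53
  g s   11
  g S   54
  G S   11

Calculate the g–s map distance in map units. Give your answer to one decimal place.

The recombinant classes are G S and g s: 11 + 11 = 22.
Recombination frequency = 22/129 = 0.1705 ≈ 17.1%, i.e. 17.1 map units.

17.1 map units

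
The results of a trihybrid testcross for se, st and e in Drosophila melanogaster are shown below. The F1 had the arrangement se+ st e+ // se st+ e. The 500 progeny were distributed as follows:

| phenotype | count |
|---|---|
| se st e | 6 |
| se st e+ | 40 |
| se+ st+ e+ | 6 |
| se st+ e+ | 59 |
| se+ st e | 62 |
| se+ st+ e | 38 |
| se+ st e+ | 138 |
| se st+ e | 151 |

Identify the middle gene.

st

The two rarest classes, se+ st+ e+ and se st e, are the double crossovers. Comparing them with the parentals, only the st allele has switched, so st is the middle locus and the order is e – st – se.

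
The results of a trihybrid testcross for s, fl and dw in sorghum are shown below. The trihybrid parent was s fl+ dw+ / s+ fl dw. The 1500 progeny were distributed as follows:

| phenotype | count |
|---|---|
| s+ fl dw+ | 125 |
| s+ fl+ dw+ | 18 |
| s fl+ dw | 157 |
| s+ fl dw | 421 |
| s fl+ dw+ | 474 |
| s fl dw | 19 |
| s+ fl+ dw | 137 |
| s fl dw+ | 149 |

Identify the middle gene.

s

The two rarest classes, s+ fl+ dw+ and s fl dw, are the double crossovers. Comparing them with the parentals, only the s allele has switched, so s is the middle locus and the order is fl – s – dw.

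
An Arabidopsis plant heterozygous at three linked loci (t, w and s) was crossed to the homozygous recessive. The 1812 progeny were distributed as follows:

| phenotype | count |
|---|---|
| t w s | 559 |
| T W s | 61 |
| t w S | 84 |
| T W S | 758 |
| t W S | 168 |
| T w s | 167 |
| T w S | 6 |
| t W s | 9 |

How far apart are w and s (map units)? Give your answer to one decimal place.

8.8 map units

The two most frequent reciprocal classes, t w s and T W S, are the parental types, so the F1 was t w s / T W S.
The two rarest classes, t W s and T w S, are the double crossovers. Comparing them with the parentals, only the w allele has switched, so w is the middle locus and the order is s – w – t.
Crossovers in the s–w interval produce the single-crossover classes t w S and T W s (84 + 61 = 145) plus the double crossovers (15).
RF(s–w) = (145 + 15) / 1812 = 160/1812 = 0.0883 → 8.8 map units.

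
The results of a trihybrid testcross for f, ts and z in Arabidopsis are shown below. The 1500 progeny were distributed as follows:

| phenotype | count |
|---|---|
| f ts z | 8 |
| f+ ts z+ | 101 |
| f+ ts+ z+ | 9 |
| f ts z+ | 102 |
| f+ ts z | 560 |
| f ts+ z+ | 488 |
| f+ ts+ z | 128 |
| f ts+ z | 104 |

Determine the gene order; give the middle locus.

f

The two most frequent reciprocal classes, f+ ts z and f ts+ z+, are the parental types, so the F1 was f+ ts z / f ts+ z+.
The two rarest classes, f ts z and f+ ts+ z+, are the double crossovers. Comparing them with the parentals, only the f allele has switched, so f is the middle locus and the order is ts – f – z.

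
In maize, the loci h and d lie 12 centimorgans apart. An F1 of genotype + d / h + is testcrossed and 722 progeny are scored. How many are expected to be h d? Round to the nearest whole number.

43

A map distance of 12 centimorgans corresponds to a recombination frequency of 0.120.
The F1 is + d / h +, so h d is a recombinant gamete class with expected frequency r/2 = 0.120/2 = 0.0600.
Expected number = 0.0600 × 722 = 43.32 ≈ 43.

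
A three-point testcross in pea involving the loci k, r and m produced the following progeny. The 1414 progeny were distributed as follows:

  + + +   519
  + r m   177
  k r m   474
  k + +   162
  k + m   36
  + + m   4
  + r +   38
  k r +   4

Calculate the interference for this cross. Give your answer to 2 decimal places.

The two most frequent reciprocal classes, k r m and + + +, are the parental types, so the F1 was k r m / + + +.
The two rarest classes, k r + and + + m, are the double crossovers. Comparing them with the parentals, only the m allele has switched, so m is the middle locus and the order is r – m – k.
r–m: (74 + 8)/1414 = 0.0580; m–k: (339 + 8)/1414 = 0.2454.
Expected DCO frequency = 0.0580 × 0.2454 ≈ 0.01423; observed = 8/1414 ≈ 0.00566.
Coefficient of coincidence = 0.00566/0.01423 ≈ 0.40; interference = 1 − 0.40 = 0.60.

0.60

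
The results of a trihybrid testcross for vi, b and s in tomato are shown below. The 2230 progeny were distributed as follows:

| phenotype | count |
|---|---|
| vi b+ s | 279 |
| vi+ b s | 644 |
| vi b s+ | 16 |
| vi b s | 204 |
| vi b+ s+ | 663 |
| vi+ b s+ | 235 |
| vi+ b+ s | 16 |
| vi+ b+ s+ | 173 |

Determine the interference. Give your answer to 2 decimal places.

0.68

The two most frequent reciprocal classes, vi+ b s and vi b+ s+, are the parental types, so the F1 was vi+ b s / vi b+ s+.
The two rarest classes, vi+ b+ s and vi b s+, are the double crossovers. Comparing them with the parentals, only the b allele has switched, so b is the middle locus and the order is s – b – vi.
s–b: (514 + 32)/2230 = 0.2448; b–vi: (377 + 32)/2230 = 0.1834.
Expected DCO frequency = 0.2448 × 0.1834 ≈ 0.04490; observed = 32/2230 ≈ 0.01435.
Coefficient of coincidence = 0.01435/0.04490 ≈ 0.32; interference = 1 − 0.32 = 0.68.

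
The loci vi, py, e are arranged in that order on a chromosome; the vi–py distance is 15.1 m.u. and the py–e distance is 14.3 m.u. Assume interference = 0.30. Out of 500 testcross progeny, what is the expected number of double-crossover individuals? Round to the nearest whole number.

Map distances give recombination frequencies of 0.151 and 0.143 for the two intervals.
With interference 0.30 (so coincidence = 0.70), expected double-crossover frequency = 0.151 × 0.143 × 0.70 = 0.01512.
Expected number = 0.01512 × 500 = 7.56 ≈ 8.

8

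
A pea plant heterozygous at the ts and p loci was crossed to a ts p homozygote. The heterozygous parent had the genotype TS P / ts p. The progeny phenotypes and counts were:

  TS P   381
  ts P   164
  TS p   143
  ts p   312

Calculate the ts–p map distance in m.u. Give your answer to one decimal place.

The recombinant classes are TS p and ts P: 143 + 164 = 307.
Recombination frequency = 307/1000 = 0.3070 ≈ 30.7%, i.e. 30.7 m.u.

30.7 m.u.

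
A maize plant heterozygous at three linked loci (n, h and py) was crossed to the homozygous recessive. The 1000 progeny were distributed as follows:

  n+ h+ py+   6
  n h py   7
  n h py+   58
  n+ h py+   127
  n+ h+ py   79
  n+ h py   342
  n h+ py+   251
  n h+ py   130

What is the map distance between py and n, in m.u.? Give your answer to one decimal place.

27.0 m.u.

The two most frequent reciprocal classes, n+ h py and n h+ py+, are the parental types, so the F1 was n+ h py / n h+ py+.
The two rarest classes, n h py and n+ h+ py+, are the double crossovers. Comparing them with the parentals, only the n allele has switched, so n is the middle locus and the order is py – n – h.
Crossovers in the py–n interval produce the single-crossover classes n+ h py+ and n h+ py (127 + 130 = 257) plus the double crossovers (13).
RF(py–n) = (257 + 13) / 1000 = 270/1000 = 0.2700 → 27.0 m.u.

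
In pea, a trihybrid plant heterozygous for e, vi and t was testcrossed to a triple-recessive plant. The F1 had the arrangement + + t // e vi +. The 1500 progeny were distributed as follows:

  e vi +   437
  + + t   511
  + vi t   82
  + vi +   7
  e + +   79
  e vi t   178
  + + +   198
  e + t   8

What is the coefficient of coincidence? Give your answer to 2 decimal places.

The two rarest classes, e + t and + vi +, are the double crossovers. Comparing them with the parentals, only the e allele has switched, so e is the middle locus and the order is vi – e – t.
vi–e: (161 + 15)/1500 = 0.1173; e–t: (376 + 15)/1500 = 0.2607.
Expected DCO frequency = 0.1173 × 0.2607 ≈ 0.03058; observed = 15/1500 ≈ 0.01000.
Coefficient of coincidence = 0.01000/0.03058 ≈ 0.33.

0.33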